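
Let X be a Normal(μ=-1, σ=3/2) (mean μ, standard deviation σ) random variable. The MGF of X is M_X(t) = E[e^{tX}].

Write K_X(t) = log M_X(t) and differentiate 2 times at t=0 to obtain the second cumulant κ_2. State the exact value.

κ_2 = K^(2)(0) = 9/4

M_X(t) = e^(9*t^2/8 - t)
K_X(t) = log M_X(t) = 9*t^2/8 - t
K^(2)(t) = 9/4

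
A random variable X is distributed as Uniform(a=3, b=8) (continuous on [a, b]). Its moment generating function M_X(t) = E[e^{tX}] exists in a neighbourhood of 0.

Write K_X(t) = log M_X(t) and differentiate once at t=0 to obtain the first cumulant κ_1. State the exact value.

M_X(t) = (e^(8*t) - e^(3*t))/(5*t)
K_X(t) = log M_X(t) = -log(t) + log(e^(8*t) - e^(3*t)) - log(5)
K′(t) = (8*t*e^(5*t) - 3*t - e^(5*t) + 1)/(t*e^(5*t) - t)

κ_1 = K′(0) = 11/2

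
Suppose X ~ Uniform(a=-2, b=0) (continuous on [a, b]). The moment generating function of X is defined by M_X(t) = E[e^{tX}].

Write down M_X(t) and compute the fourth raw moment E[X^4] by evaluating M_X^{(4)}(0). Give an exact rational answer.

M_X(t) = (1 - e^(-2*t))/(2*t)
M′(t) = (2*t - e^(2*t) + 1)*e^(-2*t)/(2*t^2)
M′′(t) = (-2*t^2 - 2*t + e^(2*t) - 1)*e^(-2*t)/t^3
M′′′(t) = (4*t^3 + 6*t^2 + 6*t - 3*e^(2*t) + 3)*e^(-2*t)/t^4
M′′′′(t) = (-8*t^4 - 16*t^3 - 24*t^2 - 24*t + 12*e^(2*t) - 12)*e^(-2*t)/t^5

E[X^4] = M′′′′(0) = 16/5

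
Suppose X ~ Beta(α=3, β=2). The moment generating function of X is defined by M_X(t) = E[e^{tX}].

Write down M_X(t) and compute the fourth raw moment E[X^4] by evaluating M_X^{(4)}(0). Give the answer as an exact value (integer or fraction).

E[X^4] = M^(4)(0) = 3/14

M_X(t) = ₁F₁(3; 5; t)
M^(4)(t) = 3*₁F₁(7; 9; t)/14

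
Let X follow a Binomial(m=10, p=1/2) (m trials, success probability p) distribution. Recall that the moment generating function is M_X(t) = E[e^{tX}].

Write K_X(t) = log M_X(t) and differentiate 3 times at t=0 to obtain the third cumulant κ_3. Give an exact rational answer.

κ_3 = D^3[K](0) = 0

M_X(t) = (e^(t)/2 + 1/2)^10
K_X(t) = log M_X(t) = 10*log(e^(t)/2 + 1/2)
D^3[K](t) = (-10*e^(2*t) + 10*e^(t))/(e^(3*t) + 3*e^(2*t) + 3*e^(t) + 1)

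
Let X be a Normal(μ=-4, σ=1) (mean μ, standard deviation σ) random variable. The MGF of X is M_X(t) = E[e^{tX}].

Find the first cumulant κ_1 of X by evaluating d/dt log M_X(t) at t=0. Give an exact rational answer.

κ_1 = K′(0) = -4

M_X(t) = e^(t^2/2 - 4*t)
K_X(t) = log M_X(t) = t^2/2 - 4*t
K′(t) = t - 4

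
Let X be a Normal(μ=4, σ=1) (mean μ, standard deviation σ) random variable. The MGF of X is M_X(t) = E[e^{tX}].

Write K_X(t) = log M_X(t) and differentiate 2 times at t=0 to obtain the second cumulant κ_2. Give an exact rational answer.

M_X(t) = e^(t^2/2 + 4*t)
K_X(t) = log M_X(t) = t^2/2 + 4*t
dK/dt = t + 4
d^2K/dt^2 = 1

κ_2 = d^2K/dt^2 |_{t=0} = 1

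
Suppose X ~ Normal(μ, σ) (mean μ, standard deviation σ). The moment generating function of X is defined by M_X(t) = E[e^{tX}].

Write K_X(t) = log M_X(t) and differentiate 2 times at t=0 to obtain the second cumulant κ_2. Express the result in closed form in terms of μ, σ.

M_X(t) = e^(μ*t + σ^2*t^2/2)
K_X(t) = log M_X(t) = μ*t + σ^2*t^2/2
K^(2)(t) = σ^2

κ_2 = K^(2)(0) = σ^2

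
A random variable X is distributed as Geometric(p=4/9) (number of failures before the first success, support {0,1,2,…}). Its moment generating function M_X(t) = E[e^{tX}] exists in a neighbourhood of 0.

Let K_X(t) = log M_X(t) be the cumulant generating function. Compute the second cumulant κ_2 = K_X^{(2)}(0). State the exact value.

κ_2 = K^(2)(0) = 45/16

M_X(t) = 4/(9*(1 - 5*e^(t)/9))
K_X(t) = log M_X(t) = -log(1 - 5*e^(t)/9) - 2*log(3) + 2*log(2)
K^(2)(t) = 45*e^(t)/(25*e^(2*t) - 90*e^(t) + 81)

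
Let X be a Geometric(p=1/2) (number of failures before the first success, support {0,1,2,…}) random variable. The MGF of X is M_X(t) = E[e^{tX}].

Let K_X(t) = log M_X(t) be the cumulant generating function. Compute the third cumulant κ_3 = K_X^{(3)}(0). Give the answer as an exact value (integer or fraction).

M_X(t) = 1/(2*(1 - e^(t)/2))
K_X(t) = log M_X(t) = -log(1 - e^(t)/2) - log(2)
K^(3)(t) = (-2*e^(2*t) - 4*e^(t))/(e^(3*t) - 6*e^(2*t) + 12*e^(t) - 8)

κ_3 = K^(3)(0) = 6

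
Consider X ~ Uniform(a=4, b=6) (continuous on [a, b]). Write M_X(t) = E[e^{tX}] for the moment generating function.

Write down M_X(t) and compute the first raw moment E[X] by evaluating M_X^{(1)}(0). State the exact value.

M_X(t) = (e^(6*t) - e^(4*t))/(2*t)
D[M](t) = (6*t*e^(6*t) - 4*t*e^(4*t) - e^(6*t) + e^(4*t))/(2*t^2)

E[X] = D[M](0) = 5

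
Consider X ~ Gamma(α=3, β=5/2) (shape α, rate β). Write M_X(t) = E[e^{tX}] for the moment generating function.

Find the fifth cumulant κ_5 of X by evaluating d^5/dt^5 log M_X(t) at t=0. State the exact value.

κ_5 = K^(5)(0) = 2304/3125

M_X(t) = 125/(8*(5/2 - t)^3)
K_X(t) = log M_X(t) = -3*log(5/2 - t) - 3*log(2) + 3*log(5)
K^(5)(t) = -2304/(32*t^5 - 400*t^4 + 2000*t^3 - 5000*t^2 + 6250*t - 3125)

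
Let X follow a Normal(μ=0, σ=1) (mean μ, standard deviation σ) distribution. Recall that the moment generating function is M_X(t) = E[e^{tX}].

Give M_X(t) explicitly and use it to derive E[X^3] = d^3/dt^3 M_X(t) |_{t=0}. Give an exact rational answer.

E[X^3] = D^3[M](0) = 0

M_X(t) = e^(t^2/2)
D^3[M](t) = t^3*e^(t^2/2) + 3*t*e^(t^2/2)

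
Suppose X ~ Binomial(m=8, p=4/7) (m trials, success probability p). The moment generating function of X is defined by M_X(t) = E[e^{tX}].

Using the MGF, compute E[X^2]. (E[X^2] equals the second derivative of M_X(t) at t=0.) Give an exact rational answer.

E[X^2] = d^2M/dt^2 |_{t=0} = 160/7

M_X(t) = (4*e^(t)/7 + 3/7)^8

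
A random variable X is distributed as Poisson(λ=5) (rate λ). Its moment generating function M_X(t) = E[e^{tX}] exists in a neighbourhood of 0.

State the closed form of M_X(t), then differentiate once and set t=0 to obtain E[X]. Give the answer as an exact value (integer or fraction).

M_X(t) = e^(5*e^(t) - 5)
M^(1)(t) = 5*e^(-5)*e^(t)*e^(5*e^(t))

E[X] = M^(1)(0) = 5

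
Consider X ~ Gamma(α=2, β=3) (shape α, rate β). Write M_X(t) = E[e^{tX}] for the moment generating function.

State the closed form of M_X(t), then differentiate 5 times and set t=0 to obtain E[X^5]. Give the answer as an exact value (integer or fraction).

M_X(t) = 9/(3 - t)^2
M^(5)(t) = -6480/(t^7 - 21*t^6 + 189*t^5 - 945*t^4 + 2835*t^3 - 5103*t^2 + 5103*t - 2187)

E[X^5] = M^(5)(0) = 80/27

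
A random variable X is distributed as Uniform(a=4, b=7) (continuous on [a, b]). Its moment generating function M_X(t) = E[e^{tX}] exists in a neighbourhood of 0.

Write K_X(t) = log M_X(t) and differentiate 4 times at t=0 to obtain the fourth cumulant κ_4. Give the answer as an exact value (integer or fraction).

κ_4 = K^(4)(0) = -27/40

M_X(t) = (e^(7*t) - e^(4*t))/(3*t)
K_X(t) = log M_X(t) = -log(t) + log(e^(7*t) - e^(4*t)) - log(3)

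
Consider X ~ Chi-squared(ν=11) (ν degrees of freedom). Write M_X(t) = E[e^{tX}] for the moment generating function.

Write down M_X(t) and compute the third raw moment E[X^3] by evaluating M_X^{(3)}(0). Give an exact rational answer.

E[X^3] = M′′′(0) = 2145

M_X(t) = (1 - 2*t)^(-11/2)
M′(t) = 11/(64*t^6*√(1 - 2*t) - 192*t^5*√(1 - 2*t) + 240*t^4*√(1 - 2*t) - 160*t^3*√(1 - 2*t) + 60*t^2*√(1 - 2*t) - 12*t*√(1 - 2*t) + √(1 - 2*t))
M′′(t) = -143/(128*t^7*√(1 - 2*t) - 448*t^6*√(1 - 2*t) + 672*t^5*√(1 - 2*t) - 560*t^4*√(1 - 2*t) + 280*t^3*√(1 - 2*t) - 84*t^2*√(1 - 2*t) + 14*t*√(1 - 2*t) - √(1 - 2*t))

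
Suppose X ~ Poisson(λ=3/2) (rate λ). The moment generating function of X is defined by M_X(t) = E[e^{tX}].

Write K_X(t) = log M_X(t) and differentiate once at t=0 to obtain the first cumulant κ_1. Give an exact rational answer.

κ_1 = K^(1)(0) = 3/2

M_X(t) = e^(3*e^(t)/2 - 3/2)
K_X(t) = log M_X(t) = 3*e^(t)/2 - 3/2
K^(1)(t) = 3*e^(t)/2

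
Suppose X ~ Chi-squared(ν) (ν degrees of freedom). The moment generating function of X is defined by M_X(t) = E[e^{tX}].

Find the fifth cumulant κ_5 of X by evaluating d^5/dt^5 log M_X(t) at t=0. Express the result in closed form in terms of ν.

κ_5 = D^5[K](0) = 384*ν

M_X(t) = (1 - 2*t)^(-ν/2)
K_X(t) = log M_X(t) = -ν*log(1 - 2*t)/2
D^5[K](t) = -384*ν/(32*t^5 - 80*t^4 + 80*t^3 - 40*t^2 + 10*t - 1)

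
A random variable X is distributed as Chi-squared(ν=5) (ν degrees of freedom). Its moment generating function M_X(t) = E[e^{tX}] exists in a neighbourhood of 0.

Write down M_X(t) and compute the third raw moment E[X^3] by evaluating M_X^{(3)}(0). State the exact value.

E[X^3] = M′′′(0) = 315

M_X(t) = (1 - 2*t)^(-5/2)
M′(t) = -5/(8*t^3*√(1 - 2*t) - 12*t^2*√(1 - 2*t) + 6*t*√(1 - 2*t) - √(1 - 2*t))
M′′(t) = 35/(16*t^4*√(1 - 2*t) - 32*t^3*√(1 - 2*t) + 24*t^2*√(1 - 2*t) - 8*t*√(1 - 2*t) + √(1 - 2*t))
M′′′(t) = -315/(32*t^5*√(1 - 2*t) - 80*t^4*√(1 - 2*t) + 80*t^3*√(1 - 2*t) - 40*t^2*√(1 - 2*t) + 10*t*√(1 - 2*t) - √(1 - 2*t))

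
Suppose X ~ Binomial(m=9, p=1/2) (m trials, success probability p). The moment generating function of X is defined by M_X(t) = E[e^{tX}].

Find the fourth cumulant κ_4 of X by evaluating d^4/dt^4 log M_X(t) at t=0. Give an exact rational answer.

M_X(t) = (e^(t)/2 + 1/2)^9
K_X(t) = log M_X(t) = 9*log(e^(t)/2 + 1/2)
K′(t) = 9*e^(t)/(e^(t) + 1)
K′′(t) = 9*e^(t)/(e^(2*t) + 2*e^(t) + 1)
K′′′(t) = (-9*e^(2*t) + 9*e^(t))/(e^(3*t) + 3*e^(2*t) + 3*e^(t) + 1)
K′′′′(t) = (9*e^(3*t) - 36*e^(2*t) + 9*e^(t))/(e^(4*t) + 4*e^(3*t) + 6*e^(2*t) + 4*e^(t) + 1)

κ_4 = K′′′′(0) = -9/8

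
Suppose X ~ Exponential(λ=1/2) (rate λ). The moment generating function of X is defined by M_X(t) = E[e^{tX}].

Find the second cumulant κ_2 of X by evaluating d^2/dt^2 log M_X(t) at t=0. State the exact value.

κ_2 = D^2[K](0) = 4

M_X(t) = 1/(2*(1/2 - t))
K_X(t) = log M_X(t) = -log(1/2 - t) - log(2)
D^2[K](t) = 4/(4*t^2 - 4*t + 1)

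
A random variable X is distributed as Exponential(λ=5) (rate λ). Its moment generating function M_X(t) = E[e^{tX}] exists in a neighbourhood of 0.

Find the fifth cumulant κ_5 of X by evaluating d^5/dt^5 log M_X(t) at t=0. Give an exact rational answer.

κ_5 = K′′′′′(0) = 24/3125

M_X(t) = 5/(5 - t)
K_X(t) = log M_X(t) = -log(5 - t) + log(5)
K′(t) = -1/(t - 5)
K′′(t) = 1/(t^2 - 10*t + 25)
K′′′(t) = -2/(t^3 - 15*t^2 + 75*t - 125)
K′′′′(t) = 6/(t^4 - 20*t^3 + 150*t^2 - 500*t + 625)
K′′′′′(t) = -24/(t^5 - 25*t^4 + 250*t^3 - 1250*t^2 + 3125*t - 3125)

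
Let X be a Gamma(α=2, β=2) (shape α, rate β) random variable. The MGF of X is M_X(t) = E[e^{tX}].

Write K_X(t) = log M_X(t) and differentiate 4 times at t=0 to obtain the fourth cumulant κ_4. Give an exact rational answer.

M_X(t) = 4/(2 - t)^2
K_X(t) = log M_X(t) = -2*log(2 - t) + 2*log(2)
D^4[K](t) = 12/(t^4 - 8*t^3 + 24*t^2 - 32*t + 16)

κ_4 = D^4[K](0) = 3/4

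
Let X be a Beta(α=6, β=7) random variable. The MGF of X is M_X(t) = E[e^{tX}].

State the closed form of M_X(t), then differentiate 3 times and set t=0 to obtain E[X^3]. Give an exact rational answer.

M_X(t) = ₁F₁(6; 13; t)
D^3[M](t) = 8*₁F₁(9; 16; t)/65

E[X^3] = D^3[M](0) = 8/65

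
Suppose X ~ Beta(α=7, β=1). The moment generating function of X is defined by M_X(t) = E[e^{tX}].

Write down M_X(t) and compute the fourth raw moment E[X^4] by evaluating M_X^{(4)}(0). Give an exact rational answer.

M_X(t) = ₁F₁(7; 8; t)
D^4[M](t) = 7*₁F₁(11; 12; t)/11

E[X^4] = D^4[M](0) = 7/11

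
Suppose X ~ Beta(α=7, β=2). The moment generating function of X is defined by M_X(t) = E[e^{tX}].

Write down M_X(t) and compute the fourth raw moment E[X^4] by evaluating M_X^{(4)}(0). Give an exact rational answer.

E[X^4] = d^4M/dt^4 |_{t=0} = 14/33

M_X(t) = ₁F₁(7; 9; t)
dM/dt = 7*₁F₁(8; 10; t)/9
d^2M/dt^2 = 28*₁F₁(9; 11; t)/45
d^3M/dt^3 = 28*₁F₁(10; 12; t)/55
d^4M/dt^4 = 14*₁F₁(11; 13; t)/33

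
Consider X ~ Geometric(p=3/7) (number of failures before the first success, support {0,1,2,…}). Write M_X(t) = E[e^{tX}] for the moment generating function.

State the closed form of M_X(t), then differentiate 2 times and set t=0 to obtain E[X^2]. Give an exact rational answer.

E[X^2] = M′′(0) = 44/9

M_X(t) = 3/(7*(1 - 4*e^(t)/7))
M′(t) = 12*e^(t)/(16*e^(2*t) - 56*e^(t) + 49)
M′′(t) = (-48*e^(2*t) - 84*e^(t))/(64*e^(3*t) - 336*e^(2*t) + 588*e^(t) - 343)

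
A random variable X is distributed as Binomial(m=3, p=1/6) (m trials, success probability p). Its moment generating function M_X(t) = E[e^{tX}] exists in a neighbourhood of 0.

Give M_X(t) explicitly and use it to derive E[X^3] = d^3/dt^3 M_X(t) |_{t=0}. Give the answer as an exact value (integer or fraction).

E[X^3] = M^(3)(0) = 37/36

M_X(t) = (e^(t)/6 + 5/6)^3
M^(3)(t) = e^(3*t)/8 + 5*e^(2*t)/9 + 25*e^(t)/72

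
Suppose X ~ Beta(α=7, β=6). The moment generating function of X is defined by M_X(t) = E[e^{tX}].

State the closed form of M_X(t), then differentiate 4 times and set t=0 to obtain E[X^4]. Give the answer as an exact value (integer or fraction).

M_X(t) = ₁F₁(7; 13; t)
M′(t) = 7*₁F₁(8; 14; t)/13
M′′(t) = 4*₁F₁(9; 15; t)/13
M′′′(t) = 12*₁F₁(10; 16; t)/65
M′′′′(t) = 3*₁F₁(11; 17; t)/26

E[X^4] = M′′′′(0) = 3/26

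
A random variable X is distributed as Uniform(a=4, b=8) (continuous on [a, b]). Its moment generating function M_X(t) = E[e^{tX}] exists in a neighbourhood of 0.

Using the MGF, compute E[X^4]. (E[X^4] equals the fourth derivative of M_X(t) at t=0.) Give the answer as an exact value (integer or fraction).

E[X^4] = D^4[M](0) = 7936/5

M_X(t) = (e^(8*t) - e^(4*t))/(4*t)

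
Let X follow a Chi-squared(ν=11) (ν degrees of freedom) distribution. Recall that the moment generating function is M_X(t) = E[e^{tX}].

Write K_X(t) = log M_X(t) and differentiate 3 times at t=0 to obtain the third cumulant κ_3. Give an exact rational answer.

κ_3 = D^3[K](0) = 88

M_X(t) = (1 - 2*t)^(-11/2)
K_X(t) = log M_X(t) = -11*log(1 - 2*t)/2
D^3[K](t) = -88/(8*t^3 - 12*t^2 + 6*t - 1)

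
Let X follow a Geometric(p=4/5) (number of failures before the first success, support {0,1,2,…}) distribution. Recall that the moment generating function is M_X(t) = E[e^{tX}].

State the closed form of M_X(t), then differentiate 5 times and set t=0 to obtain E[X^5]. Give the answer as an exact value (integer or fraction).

E[X^5] = M′′′′′(0) = 707/128

M_X(t) = 4/(5*(1 - e^(t)/5))
M′(t) = 4*e^(t)/(e^(2*t) - 10*e^(t) + 25)
M′′(t) = (-4*e^(2*t) - 20*e^(t))/(e^(3*t) - 15*e^(2*t) + 75*e^(t) - 125)
M′′′(t) = (4*e^(3*t) + 80*e^(2*t) + 100*e^(t))/(e^(4*t) - 20*e^(3*t) + 150*e^(2*t) - 500*e^(t) + 625)
M′′′′(t) = (-4*e^(4*t) - 220*e^(3*t) - 1100*e^(2*t) - 500*e^(t))/(e^(5*t) - 25*e^(4*t) + 250*e^(3*t) - 1250*e^(2*t) + 3125*e^(t) - 3125)
M′′′′′(t) = (4*e^(5*t) + 520*e^(4*t) + 6600*e^(3*t) + 13000*e^(2*t) + 2500*e^(t))/(e^(6*t) - 30*e^(5*t) + 375*e^(4*t) - 2500*e^(3*t) + 9375*e^(2*t) - 18750*e^(t) + 15625)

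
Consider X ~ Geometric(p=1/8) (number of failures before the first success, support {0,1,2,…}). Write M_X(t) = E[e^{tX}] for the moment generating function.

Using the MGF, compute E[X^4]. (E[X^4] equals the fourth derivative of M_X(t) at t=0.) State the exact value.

M_X(t) = 1/(8*(1 - 7*e^(t)/8))
dM/dt = 7*e^(t)/(49*e^(2*t) - 112*e^(t) + 64)
d^2M/dt^2 = (-49*e^(2*t) - 56*e^(t))/(343*e^(3*t) - 1176*e^(2*t) + 1344*e^(t) - 512)
d^3M/dt^3 = (343*e^(3*t) + 1568*e^(2*t) + 448*e^(t))/(2401*e^(4*t) - 10976*e^(3*t) + 18816*e^(2*t) - 14336*e^(t) + 4096)
d^4M/dt^4 = (-2401*e^(4*t) - 30184*e^(3*t) - 34496*e^(2*t) - 3584*e^(t))/(16807*e^(5*t) - 96040*e^(4*t) + 219520*e^(3*t) - 250880*e^(2*t) + 143360*e^(t) - 32768)

E[X^4] = d^4M/dt^4 |_{t=0} = 70665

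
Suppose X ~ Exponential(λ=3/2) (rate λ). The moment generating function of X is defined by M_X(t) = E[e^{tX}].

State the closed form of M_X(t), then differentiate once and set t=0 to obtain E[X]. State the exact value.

E[X] = D[M](0) = 2/3

M_X(t) = 3/(2*(3/2 - t))
D[M](t) = 6/(4*t^2 - 12*t + 9)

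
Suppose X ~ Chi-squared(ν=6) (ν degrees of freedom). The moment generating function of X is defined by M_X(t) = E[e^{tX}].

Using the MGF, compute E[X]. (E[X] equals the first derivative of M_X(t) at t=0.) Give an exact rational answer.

E[X] = M′(0) = 6

M_X(t) = (1 - 2*t)^(-3)
M′(t) = 6/(16*t^4 - 32*t^3 + 24*t^2 - 8*t + 1)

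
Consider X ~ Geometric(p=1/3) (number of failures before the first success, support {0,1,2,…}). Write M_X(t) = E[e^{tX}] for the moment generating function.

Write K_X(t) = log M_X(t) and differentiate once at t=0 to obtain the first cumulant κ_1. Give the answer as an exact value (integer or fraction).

κ_1 = K^(1)(0) = 2

M_X(t) = 1/(3*(1 - 2*e^(t)/3))
K_X(t) = log M_X(t) = -log(1 - 2*e^(t)/3) - log(3)
K^(1)(t) = -2*e^(t)/(2*e^(t) - 3)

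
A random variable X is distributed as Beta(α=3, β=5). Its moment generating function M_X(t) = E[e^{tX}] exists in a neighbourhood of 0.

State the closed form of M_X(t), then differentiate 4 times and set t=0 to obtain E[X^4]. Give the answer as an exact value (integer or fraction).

M_X(t) = ₁F₁(3; 8; t)
D^4[M](t) = ₁F₁(7; 12; t)/22

E[X^4] = D^4[M](0) = 1/22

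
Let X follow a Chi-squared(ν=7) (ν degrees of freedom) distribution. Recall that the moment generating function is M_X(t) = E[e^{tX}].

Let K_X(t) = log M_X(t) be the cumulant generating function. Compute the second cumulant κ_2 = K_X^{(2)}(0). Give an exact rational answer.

M_X(t) = (1 - 2*t)^(-7/2)
K_X(t) = log M_X(t) = -7*log(1 - 2*t)/2
dK/dt = -7/(2*t - 1)
d^2K/dt^2 = 14/(4*t^2 - 4*t + 1)

κ_2 = d^2K/dt^2 |_{t=0} = 14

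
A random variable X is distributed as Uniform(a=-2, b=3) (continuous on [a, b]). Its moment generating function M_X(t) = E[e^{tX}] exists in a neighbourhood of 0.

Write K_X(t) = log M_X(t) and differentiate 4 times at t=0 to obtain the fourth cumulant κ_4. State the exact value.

κ_4 = K^(4)(0) = -125/24

M_X(t) = (e^(3*t) - e^(-2*t))/(5*t)
K_X(t) = log M_X(t) = -log(t) + log(e^(3*t) - e^(-2*t)) - log(5)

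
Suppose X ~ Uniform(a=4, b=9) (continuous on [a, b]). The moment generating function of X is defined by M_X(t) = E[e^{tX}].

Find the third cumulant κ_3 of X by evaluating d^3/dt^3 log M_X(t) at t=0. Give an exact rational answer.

M_X(t) = (e^(9*t) - e^(4*t))/(5*t)
K_X(t) = log M_X(t) = -log(t) + log(e^(9*t) - e^(4*t)) - log(5)
K′(t) = (9*t*e^(5*t) - 4*t - e^(5*t) + 1)/(t*e^(5*t) - t)
K′′(t) = (-25*t^2*e^(5*t) + e^(10*t) - 2*e^(5*t) + 1)/(t^2*e^(10*t) - 2*t^2*e^(5*t) + t^2)
K′′′(t) = (125*t^3*e^(10*t) + 125*t^3*e^(5*t) - 2*e^(15*t) + 6*e^(10*t) - 6*e^(5*t) + 2)/(t^3*e^(15*t) - 3*t^3*e^(10*t) + 3*t^3*e^(5*t) - t^3)

κ_3 = K′′′(0) = 0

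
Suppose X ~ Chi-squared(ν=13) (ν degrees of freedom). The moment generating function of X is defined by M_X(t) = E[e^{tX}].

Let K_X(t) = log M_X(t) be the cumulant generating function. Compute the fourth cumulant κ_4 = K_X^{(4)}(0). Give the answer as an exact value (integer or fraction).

κ_4 = K^(4)(0) = 624

M_X(t) = (1 - 2*t)^(-13/2)
K_X(t) = log M_X(t) = -13*log(1 - 2*t)/2
K^(4)(t) = 624/(16*t^4 - 32*t^3 + 24*t^2 - 8*t + 1)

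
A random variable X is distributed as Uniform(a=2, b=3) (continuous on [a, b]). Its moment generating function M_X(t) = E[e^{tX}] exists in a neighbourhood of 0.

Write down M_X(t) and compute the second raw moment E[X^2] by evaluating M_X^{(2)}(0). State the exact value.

E[X^2] = M′′(0) = 19/3

M_X(t) = (e^(3*t) - e^(2*t))/t
M′(t) = (3*t*e^(3*t) - 2*t*e^(2*t) - e^(3*t) + e^(2*t))/t^2
M′′(t) = (9*t^2*e^(3*t) - 4*t^2*e^(2*t) - 6*t*e^(3*t) + 4*t*e^(2*t) + 2*e^(3*t) - 2*e^(2*t))/t^3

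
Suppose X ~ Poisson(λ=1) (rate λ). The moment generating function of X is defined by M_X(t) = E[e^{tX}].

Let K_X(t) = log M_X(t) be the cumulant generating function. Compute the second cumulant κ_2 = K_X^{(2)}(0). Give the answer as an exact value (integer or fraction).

M_X(t) = e^(e^(t) - 1)
K_X(t) = log M_X(t) = e^(t) - 1
K^(2)(t) = e^(t)

κ_2 = K^(2)(0) = 1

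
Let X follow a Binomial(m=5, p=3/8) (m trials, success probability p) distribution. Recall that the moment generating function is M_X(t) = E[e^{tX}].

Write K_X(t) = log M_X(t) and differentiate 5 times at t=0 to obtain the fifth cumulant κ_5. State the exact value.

M_X(t) = (3*e^(t)/8 + 5/8)^5
K_X(t) = log M_X(t) = 5*log(3*e^(t)/8 + 5/8)
D^5[K](t) = (-2025*e^(4*t) + 37125*e^(3*t) - 61875*e^(2*t) + 9375*e^(t))/(243*e^(5*t) + 2025*e^(4*t) + 6750*e^(3*t) + 11250*e^(2*t) + 9375*e^(t) + 3125)

κ_5 = D^5[K](0) = -2175/4096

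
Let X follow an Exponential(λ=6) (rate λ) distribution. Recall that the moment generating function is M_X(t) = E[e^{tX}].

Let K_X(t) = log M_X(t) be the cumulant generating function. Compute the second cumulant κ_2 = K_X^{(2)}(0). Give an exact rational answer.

κ_2 = d^2K/dt^2 |_{t=0} = 1/36

M_X(t) = 6/(6 - t)
K_X(t) = log M_X(t) = -log(6 - t) + log(6)
dK/dt = -1/(t - 6)
d^2K/dt^2 = 1/(t^2 - 12*t + 36)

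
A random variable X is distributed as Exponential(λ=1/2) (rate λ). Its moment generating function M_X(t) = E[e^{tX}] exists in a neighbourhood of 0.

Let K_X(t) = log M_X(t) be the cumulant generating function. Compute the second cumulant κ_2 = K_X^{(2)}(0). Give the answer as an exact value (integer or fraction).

κ_2 = D^2[K](0) = 4

M_X(t) = 1/(2*(1/2 - t))
K_X(t) = log M_X(t) = -log(1/2 - t) - log(2)
D^2[K](t) = 4/(4*t^2 - 4*t + 1)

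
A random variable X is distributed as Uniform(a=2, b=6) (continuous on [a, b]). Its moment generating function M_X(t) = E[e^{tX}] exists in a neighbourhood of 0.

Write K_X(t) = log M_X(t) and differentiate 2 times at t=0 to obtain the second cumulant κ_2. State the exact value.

M_X(t) = (e^(6*t) - e^(2*t))/(4*t)
K_X(t) = log M_X(t) = -log(t) + log(e^(6*t) - e^(2*t)) - 2*log(2)
K′(t) = (6*t*e^(4*t) - 2*t - e^(4*t) + 1)/(t*e^(4*t) - t)
K′′(t) = (-16*t^2*e^(4*t) + e^(8*t) - 2*e^(4*t) + 1)/(t^2*e^(8*t) - 2*t^2*e^(4*t) + t^2)

κ_2 = K′′(0) = 4/3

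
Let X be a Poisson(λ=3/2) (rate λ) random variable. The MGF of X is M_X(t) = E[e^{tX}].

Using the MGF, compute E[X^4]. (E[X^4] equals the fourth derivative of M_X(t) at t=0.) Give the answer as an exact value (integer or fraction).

E[X^4] = d^4M/dt^4 |_{t=0} = 681/16

M_X(t) = e^(3*e^(t)/2 - 3/2)
dM/dt = 3*e^(-3/2)*e^(t)*e^(3*e^(t)/2)/2
d^2M/dt^2 = (9*e^(2*t)*e^(3*e^(t)/2) + 6*e^(t)*e^(3*e^(t)/2))*e^(-3/2)/4
d^3M/dt^3 = (27*e^(3*t)*e^(3*e^(t)/2) + 54*e^(2*t)*e^(3*e^(t)/2) + 12*e^(t)*e^(3*e^(t)/2))*e^(-3/2)/8
d^4M/dt^4 = (81*e^(4*t)*e^(3*e^(t)/2) + 324*e^(3*t)*e^(3*e^(t)/2) + 252*e^(2*t)*e^(3*e^(t)/2) + 24*e^(t)*e^(3*e^(t)/2))*e^(-3/2)/16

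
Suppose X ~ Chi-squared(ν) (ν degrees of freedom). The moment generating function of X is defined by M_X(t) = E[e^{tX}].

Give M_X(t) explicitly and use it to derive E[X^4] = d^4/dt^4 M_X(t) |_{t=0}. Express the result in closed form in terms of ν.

M_X(t) = (1 - 2*t)^(-ν/2)
D^4[M](t) = (ν^4 + 12*ν^3 + 44*ν^2 + 48*ν)/(16*t^4*(1 - 2*t)^(ν/2) - 32*t^3*(1 - 2*t)^(ν/2) + 24*t^2*(1 - 2*t)^(ν/2) - 8*t*(1 - 2*t)^(ν/2) + (1 - 2*t)^(ν/2))

E[X^4] = D^4[M](0) = ν*(ν^3 + 12*ν^2 + 44*ν + 48)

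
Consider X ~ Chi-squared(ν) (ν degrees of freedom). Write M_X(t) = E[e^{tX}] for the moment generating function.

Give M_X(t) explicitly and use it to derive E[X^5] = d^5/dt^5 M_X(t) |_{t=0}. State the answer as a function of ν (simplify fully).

M_X(t) = (1 - 2*t)^(-ν/2)

E[X^5] = M^(5)(0) = ν*(ν^4 + 20*ν^3 + 140*ν^2 + 400*ν + 384)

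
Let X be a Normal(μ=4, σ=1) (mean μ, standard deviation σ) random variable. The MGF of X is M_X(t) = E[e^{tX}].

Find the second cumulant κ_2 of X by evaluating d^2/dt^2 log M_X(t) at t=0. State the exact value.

M_X(t) = e^(t^2/2 + 4*t)
K_X(t) = log M_X(t) = t^2/2 + 4*t
K′(t) = t + 4
K′′(t) = 1

κ_2 = K′′(0) = 1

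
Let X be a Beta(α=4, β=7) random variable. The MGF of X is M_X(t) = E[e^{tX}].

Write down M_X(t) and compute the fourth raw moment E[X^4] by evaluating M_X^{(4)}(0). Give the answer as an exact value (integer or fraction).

M_X(t) = ₁F₁(4; 11; t)
dM/dt = 4*₁F₁(5; 12; t)/11
d^2M/dt^2 = 5*₁F₁(6; 13; t)/33
d^3M/dt^3 = 10*₁F₁(7; 14; t)/143
d^4M/dt^4 = 5*₁F₁(8; 15; t)/143

E[X^4] = d^4M/dt^4 |_{t=0} = 5/143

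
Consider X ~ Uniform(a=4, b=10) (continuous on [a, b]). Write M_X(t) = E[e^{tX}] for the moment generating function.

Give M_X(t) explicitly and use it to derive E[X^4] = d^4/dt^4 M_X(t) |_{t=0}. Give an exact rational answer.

E[X^4] = D^4[M](0) = 16496/5

M_X(t) = (e^(10*t) - e^(4*t))/(6*t)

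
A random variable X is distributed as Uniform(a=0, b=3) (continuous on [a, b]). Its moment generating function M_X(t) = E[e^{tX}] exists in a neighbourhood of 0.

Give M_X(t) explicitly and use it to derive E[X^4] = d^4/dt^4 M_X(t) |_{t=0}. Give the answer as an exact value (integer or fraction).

E[X^4] = M′′′′(0) = 81/5

M_X(t) = (e^(3*t) - 1)/(3*t)
M′(t) = (3*t*e^(3*t) - e^(3*t) + 1)/(3*t^2)
M′′(t) = (9*t^2*e^(3*t) - 6*t*e^(3*t) + 2*e^(3*t) - 2)/(3*t^3)
M′′′(t) = (9*t^3*e^(3*t) - 9*t^2*e^(3*t) + 6*t*e^(3*t) - 2*e^(3*t) + 2)/t^4
M′′′′(t) = (27*t^4*e^(3*t) - 36*t^3*e^(3*t) + 36*t^2*e^(3*t) - 24*t*e^(3*t) + 8*e^(3*t) - 8)/t^5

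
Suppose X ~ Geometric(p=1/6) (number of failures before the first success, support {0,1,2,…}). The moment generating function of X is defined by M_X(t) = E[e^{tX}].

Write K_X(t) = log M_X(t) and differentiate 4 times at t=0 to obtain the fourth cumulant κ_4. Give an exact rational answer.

M_X(t) = 1/(6*(1 - 5*e^(t)/6))
K_X(t) = log M_X(t) = -log(1 - 5*e^(t)/6) - log(6)
dK/dt = -5*e^(t)/(5*e^(t) - 6)
d^2K/dt^2 = 30*e^(t)/(25*e^(2*t) - 60*e^(t) + 36)
d^3K/dt^3 = (-150*e^(2*t) - 180*e^(t))/(125*e^(3*t) - 450*e^(2*t) + 540*e^(t) - 216)
d^4K/dt^4 = (750*e^(3*t) + 3600*e^(2*t) + 1080*e^(t))/(625*e^(4*t) - 3000*e^(3*t) + 5400*e^(2*t) - 4320*e^(t) + 1296)

κ_4 = d^4K/dt^4 |_{t=0} = 5430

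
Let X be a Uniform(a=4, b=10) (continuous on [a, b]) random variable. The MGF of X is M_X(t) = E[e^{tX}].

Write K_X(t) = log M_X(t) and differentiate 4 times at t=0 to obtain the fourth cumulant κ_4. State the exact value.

M_X(t) = (e^(10*t) - e^(4*t))/(6*t)
K_X(t) = log M_X(t) = -log(t) + log(e^(10*t) - e^(4*t)) - log(6)

κ_4 = K^(4)(0) = -54/5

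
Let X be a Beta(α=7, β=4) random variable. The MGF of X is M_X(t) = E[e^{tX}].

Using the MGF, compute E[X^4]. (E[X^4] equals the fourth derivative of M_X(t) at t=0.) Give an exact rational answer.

M_X(t) = ₁F₁(7; 11; t)
M^(4)(t) = 30*₁F₁(11; 15; t)/143

E[X^4] = M^(4)(0) = 30/143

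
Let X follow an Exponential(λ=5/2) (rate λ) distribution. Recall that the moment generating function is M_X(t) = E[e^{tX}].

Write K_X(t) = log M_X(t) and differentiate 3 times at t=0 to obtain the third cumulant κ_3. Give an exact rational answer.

κ_3 = D^3[K](0) = 16/125

M_X(t) = 5/(2*(5/2 - t))
K_X(t) = log M_X(t) = -log(5/2 - t) - log(2) + log(5)
D^3[K](t) = -16/(8*t^3 - 60*t^2 + 150*t - 125)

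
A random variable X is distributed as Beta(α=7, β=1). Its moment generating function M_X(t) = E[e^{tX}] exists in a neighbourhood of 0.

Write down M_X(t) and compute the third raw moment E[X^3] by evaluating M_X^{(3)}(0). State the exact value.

M_X(t) = ₁F₁(7; 8; t)
M′(t) = 7*₁F₁(8; 9; t)/8
M′′(t) = 7*₁F₁(9; 10; t)/9
M′′′(t) = 7*₁F₁(10; 11; t)/10

E[X^3] = M′′′(0) = 7/10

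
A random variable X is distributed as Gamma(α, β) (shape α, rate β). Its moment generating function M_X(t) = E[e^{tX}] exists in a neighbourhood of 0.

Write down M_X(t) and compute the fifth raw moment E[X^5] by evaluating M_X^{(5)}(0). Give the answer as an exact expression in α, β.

M_X(t) = (β/(β - t))^α

E[X^5] = M^(5)(0) = α*(α^4 + 10*α^3 + 35*α^2 + 50*α + 24)/β^5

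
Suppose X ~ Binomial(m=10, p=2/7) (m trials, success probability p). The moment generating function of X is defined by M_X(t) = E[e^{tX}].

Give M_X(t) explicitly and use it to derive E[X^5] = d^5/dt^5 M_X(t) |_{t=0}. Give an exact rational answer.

M_X(t) = (2*e^(t)/7 + 5/7)^10

E[X^5] = M^(5)(0) = 2224100/2401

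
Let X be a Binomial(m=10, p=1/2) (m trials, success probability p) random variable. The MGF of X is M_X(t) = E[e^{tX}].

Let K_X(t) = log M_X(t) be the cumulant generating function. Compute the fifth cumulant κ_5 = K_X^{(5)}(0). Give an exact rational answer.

M_X(t) = (e^(t)/2 + 1/2)^10
K_X(t) = log M_X(t) = 10*log(e^(t)/2 + 1/2)
D^5[K](t) = (-10*e^(4*t) + 110*e^(3*t) - 110*e^(2*t) + 10*e^(t))/(e^(5*t) + 5*e^(4*t) + 10*e^(3*t) + 10*e^(2*t) + 5*e^(t) + 1)

κ_5 = D^5[K](0) = 0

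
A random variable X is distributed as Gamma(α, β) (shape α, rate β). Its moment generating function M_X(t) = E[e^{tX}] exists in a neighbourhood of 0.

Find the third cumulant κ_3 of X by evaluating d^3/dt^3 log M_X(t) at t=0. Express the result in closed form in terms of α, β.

M_X(t) = (β/(β - t))^α
K_X(t) = log M_X(t) = α*(log(β) - log(β - t))
dK/dt = -α/(-β + t)
d^2K/dt^2 = α/(β^2 - 2*β*t + t^2)
d^3K/dt^3 = -2*α/(-β^3 + 3*β^2*t - 3*β*t^2 + t^3)

κ_3 = d^3K/dt^3 |_{t=0} = 2*α/β^3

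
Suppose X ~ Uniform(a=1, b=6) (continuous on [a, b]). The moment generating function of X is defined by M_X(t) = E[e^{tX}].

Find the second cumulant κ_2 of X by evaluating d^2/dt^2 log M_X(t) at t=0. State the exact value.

κ_2 = K′′(0) = 25/12

M_X(t) = (e^(6*t) - e^(t))/(5*t)
K_X(t) = log M_X(t) = -log(t) + log(e^(6*t) - e^(t)) - log(5)
K′(t) = (6*t*e^(5*t) - t - e^(5*t) + 1)/(t*e^(5*t) - t)
K′′(t) = (-25*t^2*e^(5*t) + e^(10*t) - 2*e^(5*t) + 1)/(t^2*e^(10*t) - 2*t^2*e^(5*t) + t^2)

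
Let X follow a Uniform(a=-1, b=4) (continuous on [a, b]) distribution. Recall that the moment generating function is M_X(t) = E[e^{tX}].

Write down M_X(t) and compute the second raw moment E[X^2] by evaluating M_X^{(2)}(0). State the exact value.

M_X(t) = (e^(4*t) - e^(-t))/(5*t)
M′(t) = (4*t*e^(5*t) + t - e^(5*t) + 1)*e^(-t)/(5*t^2)
M′′(t) = (16*t^2*e^(5*t) - t^2 - 8*t*e^(5*t) - 2*t + 2*e^(5*t) - 2)*e^(-t)/(5*t^3)

E[X^2] = M′′(0) = 13/3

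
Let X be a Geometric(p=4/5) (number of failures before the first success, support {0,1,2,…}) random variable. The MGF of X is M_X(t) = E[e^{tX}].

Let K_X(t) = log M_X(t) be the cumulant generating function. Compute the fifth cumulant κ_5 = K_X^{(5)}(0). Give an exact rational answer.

κ_5 = d^5K/dt^5 |_{t=0} = 285/128

M_X(t) = 4/(5*(1 - e^(t)/5))
K_X(t) = log M_X(t) = -log(1 - e^(t)/5) - log(5) + 2*log(2)
dK/dt = -e^(t)/(e^(t) - 5)
d^2K/dt^2 = 5*e^(t)/(e^(2*t) - 10*e^(t) + 25)
d^3K/dt^3 = (-5*e^(2*t) - 25*e^(t))/(e^(3*t) - 15*e^(2*t) + 75*e^(t) - 125)
d^4K/dt^4 = (5*e^(3*t) + 100*e^(2*t) + 125*e^(t))/(e^(4*t) - 20*e^(3*t) + 150*e^(2*t) - 500*e^(t) + 625)
d^5K/dt^5 = (-5*e^(4*t) - 275*e^(3*t) - 1375*e^(2*t) - 625*e^(t))/(e^(5*t) - 25*e^(4*t) + 250*e^(3*t) - 1250*e^(2*t) + 3125*e^(t) - 3125)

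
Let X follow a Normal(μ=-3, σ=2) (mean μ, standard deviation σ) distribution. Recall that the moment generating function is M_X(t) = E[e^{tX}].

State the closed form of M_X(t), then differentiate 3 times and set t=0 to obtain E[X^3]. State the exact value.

E[X^3] = M^(3)(0) = -63

M_X(t) = e^(2*t^2 - 3*t)
M^(3)(t) = (64*t^3*e^(2*t^2) - 144*t^2*e^(2*t^2) + 156*t*e^(2*t^2) - 63*e^(2*t^2))*e^(-3*t)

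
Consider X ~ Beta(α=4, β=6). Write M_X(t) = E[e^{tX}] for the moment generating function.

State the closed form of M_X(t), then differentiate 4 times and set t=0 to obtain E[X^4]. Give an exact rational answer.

E[X^4] = D^4[M](0) = 7/143

M_X(t) = ₁F₁(4; 10; t)
D^4[M](t) = 7*₁F₁(8; 14; t)/143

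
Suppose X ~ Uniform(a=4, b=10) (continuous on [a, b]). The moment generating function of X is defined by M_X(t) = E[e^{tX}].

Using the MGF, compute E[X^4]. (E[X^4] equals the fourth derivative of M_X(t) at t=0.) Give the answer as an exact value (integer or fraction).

E[X^4] = d^4M/dt^4 |_{t=0} = 16496/5

M_X(t) = (e^(10*t) - e^(4*t))/(6*t)
dM/dt = (10*t*e^(10*t) - 4*t*e^(4*t) - e^(10*t) + e^(4*t))/(6*t^2)
d^2M/dt^2 = (50*t^2*e^(10*t) - 8*t^2*e^(4*t) - 10*t*e^(10*t) + 4*t*e^(4*t) + e^(10*t) - e^(4*t))/(3*t^3)
d^3M/dt^3 = (500*t^3*e^(10*t) - 32*t^3*e^(4*t) - 150*t^2*e^(10*t) + 24*t^2*e^(4*t) + 30*t*e^(10*t) - 12*t*e^(4*t) - 3*e^(10*t) + 3*e^(4*t))/(3*t^4)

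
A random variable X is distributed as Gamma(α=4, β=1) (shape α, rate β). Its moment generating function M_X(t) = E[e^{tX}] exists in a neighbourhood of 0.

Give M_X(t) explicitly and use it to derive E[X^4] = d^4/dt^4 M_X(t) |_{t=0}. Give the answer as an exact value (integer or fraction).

M_X(t) = (1 - t)^(-4)
M^(4)(t) = 840/(t^8 - 8*t^7 + 28*t^6 - 56*t^5 + 70*t^4 - 56*t^3 + 28*t^2 - 8*t + 1)

E[X^4] = M^(4)(0) = 840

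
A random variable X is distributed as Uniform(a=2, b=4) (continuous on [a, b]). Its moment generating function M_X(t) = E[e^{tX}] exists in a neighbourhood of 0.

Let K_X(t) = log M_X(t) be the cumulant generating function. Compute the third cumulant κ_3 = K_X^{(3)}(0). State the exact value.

M_X(t) = (e^(4*t) - e^(2*t))/(2*t)
K_X(t) = log M_X(t) = -log(t) + log(e^(4*t) - e^(2*t)) - log(2)
D^3[K](t) = (8*t^3*e^(4*t) + 8*t^3*e^(2*t) - 2*e^(6*t) + 6*e^(4*t) - 6*e^(2*t) + 2)/(t^3*e^(6*t) - 3*t^3*e^(4*t) + 3*t^3*e^(2*t) - t^3)

κ_3 = D^3[K](0) = 0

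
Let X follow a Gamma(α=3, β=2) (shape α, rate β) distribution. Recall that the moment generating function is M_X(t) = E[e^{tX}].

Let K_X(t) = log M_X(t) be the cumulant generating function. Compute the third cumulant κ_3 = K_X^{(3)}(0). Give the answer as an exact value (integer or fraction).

M_X(t) = 8/(2 - t)^3
K_X(t) = log M_X(t) = -3*log(2 - t) + 3*log(2)
K^(3)(t) = -6/(t^3 - 6*t^2 + 12*t - 8)

κ_3 = K^(3)(0) = 3/4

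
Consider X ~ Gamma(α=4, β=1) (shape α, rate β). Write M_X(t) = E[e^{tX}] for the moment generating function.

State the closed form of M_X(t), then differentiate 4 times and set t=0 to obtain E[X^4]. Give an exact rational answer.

E[X^4] = d^4M/dt^4 |_{t=0} = 840

M_X(t) = (1 - t)^(-4)
dM/dt = -4/(t^5 - 5*t^4 + 10*t^3 - 10*t^2 + 5*t - 1)
d^2M/dt^2 = 20/(t^6 - 6*t^5 + 15*t^4 - 20*t^3 + 15*t^2 - 6*t + 1)
d^3M/dt^3 = -120/(t^7 - 7*t^6 + 21*t^5 - 35*t^4 + 35*t^3 - 21*t^2 + 7*t - 1)
d^4M/dt^4 = 840/(t^8 - 8*t^7 + 28*t^6 - 56*t^5 + 70*t^4 - 56*t^3 + 28*t^2 - 8*t + 1)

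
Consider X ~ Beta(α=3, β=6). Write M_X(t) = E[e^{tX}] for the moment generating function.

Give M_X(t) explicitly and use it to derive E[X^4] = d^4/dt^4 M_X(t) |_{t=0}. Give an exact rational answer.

E[X^4] = D^4[M](0) = 1/33

M_X(t) = ₁F₁(3; 9; t)
D^4[M](t) = ₁F₁(7; 13; t)/33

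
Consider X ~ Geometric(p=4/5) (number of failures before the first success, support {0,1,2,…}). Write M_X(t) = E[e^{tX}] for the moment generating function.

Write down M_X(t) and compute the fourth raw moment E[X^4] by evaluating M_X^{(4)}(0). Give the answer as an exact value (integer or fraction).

E[X^4] = M′′′′(0) = 57/32

M_X(t) = 4/(5*(1 - e^(t)/5))
M′(t) = 4*e^(t)/(e^(2*t) - 10*e^(t) + 25)
M′′(t) = (-4*e^(2*t) - 20*e^(t))/(e^(3*t) - 15*e^(2*t) + 75*e^(t) - 125)
M′′′(t) = (4*e^(3*t) + 80*e^(2*t) + 100*e^(t))/(e^(4*t) - 20*e^(3*t) + 150*e^(2*t) - 500*e^(t) + 625)
M′′′′(t) = (-4*e^(4*t) - 220*e^(3*t) - 1100*e^(2*t) - 500*e^(t))/(e^(5*t) - 25*e^(4*t) + 250*e^(3*t) - 1250*e^(2*t) + 3125*e^(t) - 3125)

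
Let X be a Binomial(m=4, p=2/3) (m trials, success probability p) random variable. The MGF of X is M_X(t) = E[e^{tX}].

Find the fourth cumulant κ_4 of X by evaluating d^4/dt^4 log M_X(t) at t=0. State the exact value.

M_X(t) = (2*e^(t)/3 + 1/3)^4
K_X(t) = log M_X(t) = 4*log(2*e^(t)/3 + 1/3)
dK/dt = 8*e^(t)/(2*e^(t) + 1)
d^2K/dt^2 = 8*e^(t)/(4*e^(2*t) + 4*e^(t) + 1)
d^3K/dt^3 = (-16*e^(2*t) + 8*e^(t))/(8*e^(3*t) + 12*e^(2*t) + 6*e^(t) + 1)
d^4K/dt^4 = (32*e^(3*t) - 64*e^(2*t) + 8*e^(t))/(16*e^(4*t) + 32*e^(3*t) + 24*e^(2*t) + 8*e^(t) + 1)

κ_4 = d^4K/dt^4 |_{t=0} = -8/27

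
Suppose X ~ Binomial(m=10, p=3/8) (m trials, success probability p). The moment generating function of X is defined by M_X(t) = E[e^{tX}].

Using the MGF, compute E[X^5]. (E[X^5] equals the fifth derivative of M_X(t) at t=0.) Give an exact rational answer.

E[X^5] = M^(5)(0) = 2420475/1024

M_X(t) = (3*e^(t)/8 + 5/8)^10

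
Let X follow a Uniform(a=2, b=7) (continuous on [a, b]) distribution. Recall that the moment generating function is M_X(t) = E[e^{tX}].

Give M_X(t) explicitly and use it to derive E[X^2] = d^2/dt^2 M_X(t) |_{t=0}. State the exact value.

M_X(t) = (e^(7*t) - e^(2*t))/(5*t)
D^2[M](t) = (49*t^2*e^(7*t) - 4*t^2*e^(2*t) - 14*t*e^(7*t) + 4*t*e^(2*t) + 2*e^(7*t) - 2*e^(2*t))/(5*t^3)

E[X^2] = D^2[M](0) = 67/3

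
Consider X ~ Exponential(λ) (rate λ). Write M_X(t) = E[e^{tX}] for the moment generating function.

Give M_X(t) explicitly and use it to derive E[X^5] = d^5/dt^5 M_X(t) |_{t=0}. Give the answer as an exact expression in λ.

E[X^5] = D^5[M](0) = 120/λ^5

M_X(t) = λ/(λ - t)
D^5[M](t) = 120*λ/(λ^6 - 6*λ^5*t + 15*λ^4*t^2 - 20*λ^3*t^3 + 15*λ^2*t^4 - 6*λ*t^5 + t^6)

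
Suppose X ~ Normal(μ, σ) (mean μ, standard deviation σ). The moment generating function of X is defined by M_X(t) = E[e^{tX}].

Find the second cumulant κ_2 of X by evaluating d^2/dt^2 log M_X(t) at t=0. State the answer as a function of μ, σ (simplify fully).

κ_2 = D^2[K](0) = σ^2

M_X(t) = e^(μ*t + σ^2*t^2/2)
K_X(t) = log M_X(t) = μ*t + σ^2*t^2/2
D^2[K](t) = σ^2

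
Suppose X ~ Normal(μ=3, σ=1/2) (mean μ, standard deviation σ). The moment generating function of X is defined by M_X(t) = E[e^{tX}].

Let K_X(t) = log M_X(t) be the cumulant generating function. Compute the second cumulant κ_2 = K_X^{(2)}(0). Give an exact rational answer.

κ_2 = d^2K/dt^2 |_{t=0} = 1/4

M_X(t) = e^(t^2/8 + 3*t)
K_X(t) = log M_X(t) = t^2/8 + 3*t
dK/dt = t/4 + 3
d^2K/dt^2 = 1/4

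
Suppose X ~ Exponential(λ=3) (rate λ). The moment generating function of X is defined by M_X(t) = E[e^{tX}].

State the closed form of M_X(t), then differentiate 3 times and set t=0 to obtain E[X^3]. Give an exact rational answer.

M_X(t) = 3/(3 - t)
D^3[M](t) = 18/(t^4 - 12*t^3 + 54*t^2 - 108*t + 81)

E[X^3] = D^3[M](0) = 2/9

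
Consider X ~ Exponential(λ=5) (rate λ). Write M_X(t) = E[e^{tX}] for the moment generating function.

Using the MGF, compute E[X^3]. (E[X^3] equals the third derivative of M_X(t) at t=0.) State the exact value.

E[X^3] = M^(3)(0) = 6/125

M_X(t) = 5/(5 - t)
M^(3)(t) = 30/(t^4 - 20*t^3 + 150*t^2 - 500*t + 625)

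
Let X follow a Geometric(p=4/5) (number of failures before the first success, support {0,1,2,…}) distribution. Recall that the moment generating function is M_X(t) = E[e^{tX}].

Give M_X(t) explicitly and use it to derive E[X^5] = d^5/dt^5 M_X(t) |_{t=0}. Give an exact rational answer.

M_X(t) = 4/(5*(1 - e^(t)/5))
M^(5)(t) = (4*e^(5*t) + 520*e^(4*t) + 6600*e^(3*t) + 13000*e^(2*t) + 2500*e^(t))/(e^(6*t) - 30*e^(5*t) + 375*e^(4*t) - 2500*e^(3*t) + 9375*e^(2*t) - 18750*e^(t) + 15625)

E[X^5] = M^(5)(0) = 707/128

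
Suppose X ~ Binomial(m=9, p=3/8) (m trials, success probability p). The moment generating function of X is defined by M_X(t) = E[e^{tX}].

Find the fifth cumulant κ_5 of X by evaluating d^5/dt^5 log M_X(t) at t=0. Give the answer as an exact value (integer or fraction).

κ_5 = D^5[K](0) = -3915/4096

M_X(t) = (3*e^(t)/8 + 5/8)^9
K_X(t) = log M_X(t) = 9*log(3*e^(t)/8 + 5/8)
D^5[K](t) = (-3645*e^(4*t) + 66825*e^(3*t) - 111375*e^(2*t) + 16875*e^(t))/(243*e^(5*t) + 2025*e^(4*t) + 6750*e^(3*t) + 11250*e^(2*t) + 9375*e^(t) + 3125)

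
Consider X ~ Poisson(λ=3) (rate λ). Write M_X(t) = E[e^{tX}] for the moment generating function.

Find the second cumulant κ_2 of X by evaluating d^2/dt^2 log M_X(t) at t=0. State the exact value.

κ_2 = K′′(0) = 3

M_X(t) = e^(3*e^(t) - 3)
K_X(t) = log M_X(t) = 3*e^(t) - 3
K′(t) = 3*e^(t)
K′′(t) = 3*e^(t)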